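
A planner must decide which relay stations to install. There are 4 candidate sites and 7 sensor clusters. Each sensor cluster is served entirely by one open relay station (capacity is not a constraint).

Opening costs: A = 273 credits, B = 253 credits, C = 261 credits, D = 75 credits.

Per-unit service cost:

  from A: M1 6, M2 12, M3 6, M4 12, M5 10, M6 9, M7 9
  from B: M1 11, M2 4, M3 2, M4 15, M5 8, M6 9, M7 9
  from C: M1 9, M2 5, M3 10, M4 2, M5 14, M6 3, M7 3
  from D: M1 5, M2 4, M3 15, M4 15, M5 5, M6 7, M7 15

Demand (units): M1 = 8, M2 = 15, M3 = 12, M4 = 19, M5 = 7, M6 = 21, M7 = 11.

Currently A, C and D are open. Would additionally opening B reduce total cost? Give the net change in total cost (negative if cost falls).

No — net change +205 (cost rises by 205).

Current service cost with {A, C, D}: 341.
Adding B: each sensor cluster re-picks its cheapest; new service cost 293, saving 48.
Extra fixed cost: 253. Net change = 253 − 48 = 205.
(Totals: 950 → 1155.)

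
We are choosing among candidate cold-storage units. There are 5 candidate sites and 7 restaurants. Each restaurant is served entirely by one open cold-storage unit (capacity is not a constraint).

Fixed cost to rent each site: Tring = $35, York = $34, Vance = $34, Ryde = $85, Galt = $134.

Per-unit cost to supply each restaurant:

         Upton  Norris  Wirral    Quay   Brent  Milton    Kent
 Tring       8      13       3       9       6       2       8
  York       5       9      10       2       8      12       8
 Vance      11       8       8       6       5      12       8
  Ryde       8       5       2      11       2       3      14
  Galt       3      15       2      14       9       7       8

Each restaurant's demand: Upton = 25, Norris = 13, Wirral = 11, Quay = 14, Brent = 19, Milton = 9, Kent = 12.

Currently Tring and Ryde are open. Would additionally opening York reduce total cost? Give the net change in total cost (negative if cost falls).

Current service cost with {Tring, Ryde}: 565.
Adding York: each restaurant re-picks its cheapest; new service cost 392, saving 173.
Extra fixed cost: 34. Net change = 34 − 173 = -139.
(Totals: 685 → 546.)

Yes — net change −139 (cost falls by 139).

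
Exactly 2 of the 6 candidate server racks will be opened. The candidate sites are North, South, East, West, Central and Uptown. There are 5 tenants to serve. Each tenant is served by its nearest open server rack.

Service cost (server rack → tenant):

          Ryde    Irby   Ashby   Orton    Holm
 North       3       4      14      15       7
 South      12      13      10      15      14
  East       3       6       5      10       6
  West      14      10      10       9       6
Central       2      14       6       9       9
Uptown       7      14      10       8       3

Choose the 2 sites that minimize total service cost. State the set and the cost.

With exactly 2 open, each tenant uses its cheapest among the chosen.
{East, Uptown}: Ryde→East 3, Irby→East 6, Ashby→East 5, Orton→Uptown 8, Holm→Uptown 3. Service cost 25.
{North, East}: service cost 28
{North, Central}: service cost 28
Among all 15 size-2 choices, {East, Uptown} is lowest.

Choose East and Uptown; total service cost 25.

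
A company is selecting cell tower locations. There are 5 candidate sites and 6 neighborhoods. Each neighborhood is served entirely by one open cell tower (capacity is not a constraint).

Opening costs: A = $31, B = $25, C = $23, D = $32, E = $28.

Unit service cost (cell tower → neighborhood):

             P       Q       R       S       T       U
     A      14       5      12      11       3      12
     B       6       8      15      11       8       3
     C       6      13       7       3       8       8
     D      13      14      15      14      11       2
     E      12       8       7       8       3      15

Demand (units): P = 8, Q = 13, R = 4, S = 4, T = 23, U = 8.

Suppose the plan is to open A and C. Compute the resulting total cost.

Total cost: 340

Each neighborhood is assigned to its cheapest site among the open ones.
{A, C}: P→C 6·8=48, Q→A 5·13=65, R→C 7·4=28, S→C 3·4=12, T→A 3·23=69, U→C 8·8=64. Service 286; fixed 54; total 340.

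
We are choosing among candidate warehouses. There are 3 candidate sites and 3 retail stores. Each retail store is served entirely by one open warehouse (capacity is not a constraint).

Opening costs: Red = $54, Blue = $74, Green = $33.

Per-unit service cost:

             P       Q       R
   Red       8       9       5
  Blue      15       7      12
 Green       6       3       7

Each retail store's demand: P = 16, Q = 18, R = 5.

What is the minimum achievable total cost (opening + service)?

For any fixed open set, each retail store goes to its cheapest open site; total = fixed + service.
{Green}: P→Green 6·16=96, Q→Green 3·18=54, R→Green 7·5=35. Service 185; fixed 33; total 218.
{Red, Green}: service 175 + fixed 87 = 262
{Blue, Green}: service 185 + fixed 107 = 292
{Red, Blue, Green}: P→Green 6·16=96, Q→Green 3·18=54, R→Red 5·5=25. Service 175; fixed 161; total 336.
No other subset beats 218.

Minimum total cost: 218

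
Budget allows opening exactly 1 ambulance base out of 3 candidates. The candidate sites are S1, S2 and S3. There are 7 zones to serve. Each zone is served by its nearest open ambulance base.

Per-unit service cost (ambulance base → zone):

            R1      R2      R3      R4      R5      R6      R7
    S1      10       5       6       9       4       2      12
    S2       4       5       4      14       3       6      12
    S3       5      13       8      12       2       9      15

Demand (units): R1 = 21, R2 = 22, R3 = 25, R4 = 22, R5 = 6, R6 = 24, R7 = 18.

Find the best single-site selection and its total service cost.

With exactly 1 open, each zone uses its cheapest among the chosen.
{S1}: R1→S1 10·21=210, R2→S1 5·22=110, R3→S1 6·25=150, R4→S1 9·22=198, R5→S1 4·6=24, R6→S1 2·24=48, R7→S1 12·18=216. Service cost 956.
{S2}: service cost 980
{S3}: service cost 1353
Among all 3 size-1 choices, {S1} is lowest.

Choose S1 only; total service cost 956.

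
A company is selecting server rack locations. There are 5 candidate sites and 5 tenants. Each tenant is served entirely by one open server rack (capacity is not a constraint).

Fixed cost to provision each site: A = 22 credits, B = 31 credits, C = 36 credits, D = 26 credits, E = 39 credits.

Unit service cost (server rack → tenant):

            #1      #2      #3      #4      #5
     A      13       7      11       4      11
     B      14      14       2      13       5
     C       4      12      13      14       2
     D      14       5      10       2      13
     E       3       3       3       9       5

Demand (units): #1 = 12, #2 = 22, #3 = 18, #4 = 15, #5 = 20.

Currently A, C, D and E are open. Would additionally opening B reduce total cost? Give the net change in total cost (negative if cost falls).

No — net change +13 (cost rises by 13).

Current service cost with {A, C, D, E}: 226.
Adding B: each tenant re-picks its cheapest; new service cost 208, saving 18.
Extra fixed cost: 31. Net change = 31 − 18 = 13.
(Totals: 349 → 362.)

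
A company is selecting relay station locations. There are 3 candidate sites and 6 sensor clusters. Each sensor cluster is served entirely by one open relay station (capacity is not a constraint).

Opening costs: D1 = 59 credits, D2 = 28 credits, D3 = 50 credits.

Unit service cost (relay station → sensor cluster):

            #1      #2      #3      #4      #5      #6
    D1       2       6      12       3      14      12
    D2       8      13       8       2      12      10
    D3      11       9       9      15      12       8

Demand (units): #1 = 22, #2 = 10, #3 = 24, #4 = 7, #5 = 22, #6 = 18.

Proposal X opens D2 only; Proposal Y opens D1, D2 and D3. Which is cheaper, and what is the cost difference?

Proposal Y is cheaper by 129.

Proposal X: {D2}: #1→D2 8·22=176, #2→D2 13·10=130, #3→D2 8·24=192, #4→D2 2·7=14, #5→D2 12·22=264, #6→D2 10·18=180. Service 956; fixed 28; total 984.
Proposal Y: {D1, D2, D3}: #1→D1 2·22=44, #2→D1 6·10=60, #3→D2 8·24=192, #4→D2 2·7=14, #5→D2 12·22=264, #6→D3 8·18=144. Service 718; fixed 137; total 855.
Difference: |984 − 855| = 129.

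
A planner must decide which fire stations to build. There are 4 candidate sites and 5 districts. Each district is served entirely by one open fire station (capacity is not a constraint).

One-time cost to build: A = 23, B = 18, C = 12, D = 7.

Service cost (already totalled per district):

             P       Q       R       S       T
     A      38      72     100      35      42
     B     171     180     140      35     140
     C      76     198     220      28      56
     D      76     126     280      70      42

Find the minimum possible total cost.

For any fixed open set, each district goes to its cheapest open site; total = fixed + service.
{A}: P→A 38, Q→A 72, R→A 100, S→A 35, T→A 42. Service 287; fixed 23; total 310.
{A, C}: P→A 38, Q→A 72, R→A 100, S→C 28, T→A 42. Service 280; fixed 35; total 315.
{A, D}: service 287 + fixed 30 = 317
{A, B, C, D}: service 280 + fixed 60 = 340
(All 15 nonempty subsets were checked; A only is lowest.)

Minimum total cost: 310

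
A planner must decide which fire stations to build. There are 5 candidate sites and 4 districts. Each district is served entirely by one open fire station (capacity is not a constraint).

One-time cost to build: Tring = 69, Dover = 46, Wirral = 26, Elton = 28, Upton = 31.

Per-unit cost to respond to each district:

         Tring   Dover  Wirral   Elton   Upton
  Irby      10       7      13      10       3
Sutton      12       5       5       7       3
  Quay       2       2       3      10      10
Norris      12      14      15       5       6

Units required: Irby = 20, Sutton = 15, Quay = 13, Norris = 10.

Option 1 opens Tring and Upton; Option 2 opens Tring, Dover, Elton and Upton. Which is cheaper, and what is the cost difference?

Option 1 is cheaper by 64.

Option 1: {Tring, Upton}: Irby→Upton 3·20=60, Sutton→Upton 3·15=45, Quay→Tring 2·13=26, Norris→Upton 6·10=60. Service 191; fixed 100; total 291.
Option 2: {Tring, Dover, Elton, Upton}: Irby→Upton 3·20=60, Sutton→Upton 3·15=45, Quay→Tring 2·13=26, Norris→Elton 5·10=50. Service 181; fixed 174; total 355.
Difference: |291 − 355| = 64.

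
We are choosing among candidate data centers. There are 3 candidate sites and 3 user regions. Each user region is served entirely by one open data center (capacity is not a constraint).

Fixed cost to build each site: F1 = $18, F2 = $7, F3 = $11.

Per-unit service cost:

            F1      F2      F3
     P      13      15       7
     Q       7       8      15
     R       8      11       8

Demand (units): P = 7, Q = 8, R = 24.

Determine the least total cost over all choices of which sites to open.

Minimum total cost: 323

For any fixed open set, each user region goes to its cheapest open site; total = fixed + service.
{F2, F3}: P→F3 7·7=49, Q→F2 8·8=64, R→F3 8·24=192. Service 305; fixed 18; total 323.
{F1, F3}: service 297 + fixed 29 = 326
{F1, F2, F3}: service 297 + fixed 36 = 333
{F2}: P→F2 15·7=105, Q→F2 8·8=64, R→F2 11·24=264. Service 433; fixed 7; total 440.
No other subset beats 323.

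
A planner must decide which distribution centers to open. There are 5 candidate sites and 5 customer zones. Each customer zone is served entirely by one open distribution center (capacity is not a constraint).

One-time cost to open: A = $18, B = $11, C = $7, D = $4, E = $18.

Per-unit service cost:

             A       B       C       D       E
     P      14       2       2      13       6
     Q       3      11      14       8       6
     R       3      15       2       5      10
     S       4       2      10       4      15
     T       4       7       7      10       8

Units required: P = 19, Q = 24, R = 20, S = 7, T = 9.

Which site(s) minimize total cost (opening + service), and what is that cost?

For any fixed open set, each customer zone goes to its cheapest open site; total = fixed + service.
{A, B, C}: P→B 2·19=38, Q→A 3·24=72, R→C 2·20=40, S→B 2·7=14, T→A 4·9=36. Service 200; fixed 36; total 236.
{A, C}: P→C 2·19=38, Q→A 3·24=72, R→C 2·20=40, S→A 4·7=28, T→A 4·9=36. Service 214; fixed 25; total 239.
{A, B, C, D}: P→B 2·19=38, Q→A 3·24=72, R→C 2·20=40, S→B 2·7=14, T→A 4·9=36. Service 200; fixed 40; total 240.
{A, B, C, D, E}: P→B 2·19=38, Q→A 3·24=72, R→C 2·20=40, S→B 2·7=14, T→A 4·9=36. Service 200; fixed 58; total 258.
No other subset beats 236.

Open A, B and C; minimum total cost 236.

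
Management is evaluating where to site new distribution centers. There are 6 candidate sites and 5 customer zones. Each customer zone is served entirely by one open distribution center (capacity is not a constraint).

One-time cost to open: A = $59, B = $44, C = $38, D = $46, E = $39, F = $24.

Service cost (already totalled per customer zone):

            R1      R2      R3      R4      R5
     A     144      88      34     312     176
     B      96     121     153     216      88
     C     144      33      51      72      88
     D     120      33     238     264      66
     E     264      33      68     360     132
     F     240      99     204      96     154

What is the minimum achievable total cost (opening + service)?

For any fixed open set, each customer zone goes to its cheapest open site; total = fixed + service.
{B, C}: R1→B 96, R2→C 33, R3→C 51, R4→C 72, R5→B 88. Service 340; fixed 82; total 422.
{C}: service 388 + fixed 38 = 426
{C, D}: service 342 + fixed 84 = 426
{A, B, C, D, E, F}: R1→B 96, R2→C 33, R3→A 34, R4→C 72, R5→D 66. Service 301; fixed 250; total 551.
No other subset beats 422.

Minimum total cost: 422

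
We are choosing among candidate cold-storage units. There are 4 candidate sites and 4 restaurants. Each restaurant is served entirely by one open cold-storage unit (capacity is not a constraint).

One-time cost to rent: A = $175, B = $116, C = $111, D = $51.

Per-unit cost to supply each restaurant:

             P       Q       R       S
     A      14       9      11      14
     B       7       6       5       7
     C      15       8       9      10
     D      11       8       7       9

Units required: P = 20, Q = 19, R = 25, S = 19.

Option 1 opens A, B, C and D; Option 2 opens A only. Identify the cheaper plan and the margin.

Option 1 is cheaper by 202.

Option 1: {A, B, C, D}: P→B 7·20=140, Q→B 6·19=114, R→B 5·25=125, S→B 7·19=133. Service 512; fixed 453; total 965.
Option 2: {A}: P→A 14·20=280, Q→A 9·19=171, R→A 11·25=275, S→A 14·19=266. Service 992; fixed 175; total 1167.
Difference: |965 − 1167| = 202.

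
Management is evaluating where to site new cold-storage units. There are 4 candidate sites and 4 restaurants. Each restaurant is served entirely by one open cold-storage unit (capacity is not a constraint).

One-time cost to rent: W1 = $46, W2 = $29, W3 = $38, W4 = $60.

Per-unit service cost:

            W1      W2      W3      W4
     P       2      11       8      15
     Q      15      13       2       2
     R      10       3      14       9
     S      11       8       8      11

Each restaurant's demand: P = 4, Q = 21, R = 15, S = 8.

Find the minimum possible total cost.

For any fixed open set, each restaurant goes to its cheapest open site; total = fixed + service.
{W2, W3}: P→W3 8·4=32, Q→W3 2·21=42, R→W2 3·15=45, S→W2 8·8=64. Service 183; fixed 67; total 250.
{W1, W2, W3}: service 159 + fixed 113 = 272
{W2, W4}: service 195 + fixed 89 = 284
{W1, W2, W3, W4}: P→W1 2·4=8, Q→W3 2·21=42, R→W2 3·15=45, S→W2 8·8=64. Service 159; fixed 173; total 332.
No other subset beats 250.

Minimum total cost: 250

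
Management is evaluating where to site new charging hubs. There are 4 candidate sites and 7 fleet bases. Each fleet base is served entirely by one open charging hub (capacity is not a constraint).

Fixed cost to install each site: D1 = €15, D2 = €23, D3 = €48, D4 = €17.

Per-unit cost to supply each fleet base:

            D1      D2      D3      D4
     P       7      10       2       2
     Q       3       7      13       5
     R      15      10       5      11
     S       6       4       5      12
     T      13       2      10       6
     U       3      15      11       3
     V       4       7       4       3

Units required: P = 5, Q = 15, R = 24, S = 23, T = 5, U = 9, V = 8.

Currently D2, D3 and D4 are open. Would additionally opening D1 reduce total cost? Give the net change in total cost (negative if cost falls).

Yes — net change −15 (cost falls by 15).

Current service cost with {D2, D3, D4}: 358.
Adding D1: each fleet base re-picks its cheapest; new service cost 328, saving 30.
Extra fixed cost: 15. Net change = 15 − 30 = -15.
(Totals: 446 → 431.)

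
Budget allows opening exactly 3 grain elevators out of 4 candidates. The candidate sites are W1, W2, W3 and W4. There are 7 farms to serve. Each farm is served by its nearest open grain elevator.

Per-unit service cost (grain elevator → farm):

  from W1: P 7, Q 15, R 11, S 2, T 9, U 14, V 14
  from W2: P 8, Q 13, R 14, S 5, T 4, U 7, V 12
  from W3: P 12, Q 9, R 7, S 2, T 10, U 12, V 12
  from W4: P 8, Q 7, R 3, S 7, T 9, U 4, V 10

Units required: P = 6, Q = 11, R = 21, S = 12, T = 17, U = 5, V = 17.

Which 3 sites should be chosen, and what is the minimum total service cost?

With exactly 3 open, each farm uses its cheapest among the chosen.
{W1, W2, W4}: P→W1 7·6=42, Q→W4 7·11=77, R→W4 3·21=63, S→W1 2·12=24, T→W2 4·17=68, U→W4 4·5=20, V→W4 10·17=170. Service cost 464.
{W2, W3, W4}: service cost 470
{W1, W3, W4}: service cost 549
Among all 4 size-3 choices, {W1, W2, W4} is lowest.

Choose W1, W2 and W4; total service cost 464.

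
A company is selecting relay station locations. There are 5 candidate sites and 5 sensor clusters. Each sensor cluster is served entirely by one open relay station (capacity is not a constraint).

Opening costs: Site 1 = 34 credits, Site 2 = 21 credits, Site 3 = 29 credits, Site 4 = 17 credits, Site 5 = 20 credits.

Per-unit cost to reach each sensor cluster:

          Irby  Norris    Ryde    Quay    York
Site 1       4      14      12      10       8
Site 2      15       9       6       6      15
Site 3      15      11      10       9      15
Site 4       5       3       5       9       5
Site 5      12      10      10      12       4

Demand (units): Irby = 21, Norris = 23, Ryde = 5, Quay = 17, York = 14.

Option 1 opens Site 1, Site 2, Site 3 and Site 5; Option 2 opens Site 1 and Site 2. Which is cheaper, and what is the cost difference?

Option 1 is cheaper by 7.

Option 1: {Site 1, Site 2, Site 3, Site 5}: Irby→Site 1 4·21=84, Norris→Site 2 9·23=207, Ryde→Site 2 6·5=30, Quay→Site 2 6·17=102, York→Site 5 4·14=56. Service 479; fixed 104; total 583.
Option 2: {Site 1, Site 2}: Irby→Site 1 4·21=84, Norris→Site 2 9·23=207, Ryde→Site 2 6·5=30, Quay→Site 2 6·17=102, York→Site 1 8·14=112. Service 535; fixed 55; total 590.
Difference: |583 − 590| = 7.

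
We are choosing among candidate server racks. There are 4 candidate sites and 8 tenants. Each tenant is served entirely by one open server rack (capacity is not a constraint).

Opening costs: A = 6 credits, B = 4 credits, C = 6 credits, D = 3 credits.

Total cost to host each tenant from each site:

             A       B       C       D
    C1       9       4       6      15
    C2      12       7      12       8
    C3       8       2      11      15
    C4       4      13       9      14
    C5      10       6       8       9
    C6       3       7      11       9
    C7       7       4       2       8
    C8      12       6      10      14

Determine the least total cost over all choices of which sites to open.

For any fixed open set, each tenant goes to its cheapest open site; total = fixed + service.
{A, B}: C1→B 4, C2→B 7, C3→B 2, C4→A 4, C5→B 6, C6→A 3, C7→B 4, C8→B 6. Service 36; fixed 10; total 46.
{A, B, D}: service 36 + fixed 13 = 49
{A, B, C}: service 34 + fixed 16 = 50
{A, B, C, D}: C1→B 4, C2→B 7, C3→B 2, C4→A 4, C5→B 6, C6→A 3, C7→C 2, C8→B 6. Service 34; fixed 19; total 53.
No other subset beats 46.

Minimum total cost: 46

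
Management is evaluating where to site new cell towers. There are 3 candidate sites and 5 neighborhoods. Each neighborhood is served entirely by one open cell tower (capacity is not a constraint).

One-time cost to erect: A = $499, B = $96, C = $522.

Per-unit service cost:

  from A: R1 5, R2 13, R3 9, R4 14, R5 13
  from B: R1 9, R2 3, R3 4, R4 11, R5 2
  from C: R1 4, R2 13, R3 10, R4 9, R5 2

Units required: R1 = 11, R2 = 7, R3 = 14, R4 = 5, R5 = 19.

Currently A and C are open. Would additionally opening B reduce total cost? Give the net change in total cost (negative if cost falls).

Yes — net change −44 (cost falls by 44).

Current service cost with {A, C}: 344.
Adding B: each neighborhood re-picks its cheapest; new service cost 204, saving 140.
Extra fixed cost: 96. Net change = 96 − 140 = -44.
(Totals: 1365 → 1321.)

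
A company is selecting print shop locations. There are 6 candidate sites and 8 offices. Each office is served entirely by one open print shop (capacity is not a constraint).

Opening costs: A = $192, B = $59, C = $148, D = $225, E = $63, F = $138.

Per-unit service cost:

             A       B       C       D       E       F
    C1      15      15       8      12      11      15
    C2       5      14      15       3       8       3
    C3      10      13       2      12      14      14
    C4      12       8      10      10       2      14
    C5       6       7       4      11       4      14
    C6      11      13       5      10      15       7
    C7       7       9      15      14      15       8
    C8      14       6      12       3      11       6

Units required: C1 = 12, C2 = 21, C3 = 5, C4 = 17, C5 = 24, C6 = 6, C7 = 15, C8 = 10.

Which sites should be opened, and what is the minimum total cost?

Open E and F; minimum total cost 818.

For any fixed open set, each office goes to its cheapest open site; total = fixed + service.
{E, F}: C1→E 11·12=132, C2→F 3·21=63, C3→E 14·5=70, C4→E 2·17=34, C5→E 4·24=96, C6→F 7·6=42, C7→F 8·15=120, C8→F 6·10=60. Service 617; fixed 201; total 818.
{C, E, F}: C1→C 8·12=96, C2→F 3·21=63, C3→C 2·5=10, C4→E 2·17=34, C5→C 4·24=96, C6→C 5·6=30, C7→F 8·15=120, C8→F 6·10=60. Service 509; fixed 349; total 858.
{B, E, F}: service 612 + fixed 260 = 872
{A, B, C, D, E, F}: C1→C 8·12=96, C2→D 3·21=63, C3→C 2·5=10, C4→E 2·17=34, C5→C 4·24=96, C6→C 5·6=30, C7→A 7·15=105, C8→D 3·10=30. Service 464; fixed 825; total 1289.
No other subset beats 818.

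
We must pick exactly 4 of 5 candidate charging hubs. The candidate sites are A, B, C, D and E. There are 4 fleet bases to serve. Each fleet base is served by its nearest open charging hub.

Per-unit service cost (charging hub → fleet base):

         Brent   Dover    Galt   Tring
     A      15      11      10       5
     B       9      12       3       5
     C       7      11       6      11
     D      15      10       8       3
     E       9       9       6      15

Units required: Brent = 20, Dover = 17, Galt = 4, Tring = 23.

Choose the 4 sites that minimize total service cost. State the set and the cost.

Choose B, C, D and E; total service cost 374.

With exactly 4 open, each fleet base uses its cheapest among the chosen.
{B, C, D, E}: Brent→C 7·20=140, Dover→E 9·17=153, Galt→B 3·4=12, Tring→D 3·23=69. Service cost 374.
{A, C, D, E}: service cost 386
{A, B, C, D}: service cost 391
Among all 5 size-4 choices, {B, C, D, E} is lowest.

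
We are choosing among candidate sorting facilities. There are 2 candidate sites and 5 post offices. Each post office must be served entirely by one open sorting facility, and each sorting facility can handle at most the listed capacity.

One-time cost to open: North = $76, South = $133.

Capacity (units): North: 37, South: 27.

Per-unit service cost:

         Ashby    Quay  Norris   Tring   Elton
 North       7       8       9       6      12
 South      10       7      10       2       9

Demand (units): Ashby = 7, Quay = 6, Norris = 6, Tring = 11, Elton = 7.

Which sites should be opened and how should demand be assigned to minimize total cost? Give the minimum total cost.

Minimum total cost: 377

Open {North}: Ashby→North 7·7=49, Quay→North 8·6=48, Norris→North 9·6=54, Tring→North 6·11=66, Elton→North 12·7=84.
Loads: North carries 37/37. Service 301; fixed 76; total 377.
Next best feasible plan costs 439.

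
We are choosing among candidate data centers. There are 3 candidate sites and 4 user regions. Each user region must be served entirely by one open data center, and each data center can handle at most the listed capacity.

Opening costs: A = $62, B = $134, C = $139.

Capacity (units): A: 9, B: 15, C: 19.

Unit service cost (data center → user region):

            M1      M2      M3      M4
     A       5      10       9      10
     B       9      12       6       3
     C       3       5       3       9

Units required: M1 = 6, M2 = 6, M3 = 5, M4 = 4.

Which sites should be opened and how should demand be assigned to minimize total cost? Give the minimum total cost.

Minimum total cost: 304

Open {A, C}: M1→C 3·6=18, M2→C 5·6=30, M3→C 3·5=15, M4→A 10·4=40.
Loads: A carries 4/9, C carries 17/19. Service 103; fixed 201; total 304.
Next best feasible plan costs 312.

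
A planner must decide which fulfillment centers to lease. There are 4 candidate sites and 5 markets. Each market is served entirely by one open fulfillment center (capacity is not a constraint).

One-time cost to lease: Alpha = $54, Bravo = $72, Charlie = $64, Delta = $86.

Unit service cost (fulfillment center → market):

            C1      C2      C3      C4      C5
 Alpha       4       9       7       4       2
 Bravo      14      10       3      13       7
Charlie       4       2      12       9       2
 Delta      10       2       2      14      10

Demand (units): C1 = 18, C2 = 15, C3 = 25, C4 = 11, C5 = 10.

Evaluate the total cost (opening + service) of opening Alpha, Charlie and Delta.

Total cost: 420

Each market is assigned to its cheapest site among the open ones.
{Alpha, Charlie, Delta}: C1→Alpha 4·18=72, C2→Charlie 2·15=30, C3→Delta 2·25=50, C4→Alpha 4·11=44, C5→Alpha 2·10=20. Service 216; fixed 204; total 420.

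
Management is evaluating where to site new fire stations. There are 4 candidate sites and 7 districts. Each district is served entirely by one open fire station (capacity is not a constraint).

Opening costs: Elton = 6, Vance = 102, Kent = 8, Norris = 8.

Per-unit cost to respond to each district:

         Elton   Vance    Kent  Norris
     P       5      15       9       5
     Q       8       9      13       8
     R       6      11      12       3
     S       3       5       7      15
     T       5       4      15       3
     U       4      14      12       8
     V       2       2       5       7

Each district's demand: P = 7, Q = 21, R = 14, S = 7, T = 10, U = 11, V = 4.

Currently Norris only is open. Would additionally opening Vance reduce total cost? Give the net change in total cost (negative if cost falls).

No — net change +12 (cost rises by 12).

Current service cost with {Norris}: 496.
Adding Vance: each district re-picks its cheapest; new service cost 406, saving 90.
Extra fixed cost: 102. Net change = 102 − 90 = 12.
(Totals: 504 → 516.)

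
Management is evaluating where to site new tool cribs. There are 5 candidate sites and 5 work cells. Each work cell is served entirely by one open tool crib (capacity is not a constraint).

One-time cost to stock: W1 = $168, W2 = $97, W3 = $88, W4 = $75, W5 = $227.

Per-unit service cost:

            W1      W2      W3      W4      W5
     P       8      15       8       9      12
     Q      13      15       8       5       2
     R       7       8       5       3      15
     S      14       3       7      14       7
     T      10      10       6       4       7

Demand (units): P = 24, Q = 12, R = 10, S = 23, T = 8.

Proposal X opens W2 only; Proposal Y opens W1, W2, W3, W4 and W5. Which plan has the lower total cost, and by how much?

Proposal X is cheaper by 136.

Proposal X: {W2}: P→W2 15·24=360, Q→W2 15·12=180, R→W2 8·10=80, S→W2 3·23=69, T→W2 10·8=80. Service 769; fixed 97; total 866.
Proposal Y: {W1, W2, W3, W4, W5}: P→W1 8·24=192, Q→W5 2·12=24, R→W4 3·10=30, S→W2 3·23=69, T→W4 4·8=32. Service 347; fixed 655; total 1002.
Difference: |866 − 1002| = 136.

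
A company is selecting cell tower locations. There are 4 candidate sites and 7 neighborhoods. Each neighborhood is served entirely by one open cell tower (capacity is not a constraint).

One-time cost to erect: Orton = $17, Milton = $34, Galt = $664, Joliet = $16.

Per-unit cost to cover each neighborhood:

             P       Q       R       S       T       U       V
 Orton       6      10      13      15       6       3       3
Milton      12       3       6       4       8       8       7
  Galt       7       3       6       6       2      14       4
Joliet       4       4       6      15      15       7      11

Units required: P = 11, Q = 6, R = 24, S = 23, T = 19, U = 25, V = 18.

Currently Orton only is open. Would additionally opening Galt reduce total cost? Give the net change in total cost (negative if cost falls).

Current service cost with {Orton}: 1026.
Adding Galt: each neighborhood re-picks its cheapest; new service cost 533, saving 493.
Extra fixed cost: 664. Net change = 664 − 493 = 171.
(Totals: 1043 → 1214.)

No — net change +171 (cost rises by 171).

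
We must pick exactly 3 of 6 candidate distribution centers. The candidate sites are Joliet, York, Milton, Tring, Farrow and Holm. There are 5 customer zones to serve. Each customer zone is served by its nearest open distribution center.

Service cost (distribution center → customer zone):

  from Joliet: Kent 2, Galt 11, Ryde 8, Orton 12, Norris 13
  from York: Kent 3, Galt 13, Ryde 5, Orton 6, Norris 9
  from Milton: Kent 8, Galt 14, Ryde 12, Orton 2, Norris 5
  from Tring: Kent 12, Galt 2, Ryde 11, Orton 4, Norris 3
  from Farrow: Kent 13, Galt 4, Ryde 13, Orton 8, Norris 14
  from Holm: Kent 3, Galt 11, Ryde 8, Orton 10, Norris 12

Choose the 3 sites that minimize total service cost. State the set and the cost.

Choose York, Milton and Tring; total service cost 15.

With exactly 3 open, each customer zone uses its cheapest among the chosen.
{York, Milton, Tring}: Kent→York 3, Galt→Tring 2, Ryde→York 5, Orton→Milton 2, Norris→Tring 3. Service cost 15.
{Joliet, York, Tring}: service cost 16
{Joliet, Milton, Tring}: service cost 17
Among all 20 size-3 choices, {York, Milton, Tring} is lowest.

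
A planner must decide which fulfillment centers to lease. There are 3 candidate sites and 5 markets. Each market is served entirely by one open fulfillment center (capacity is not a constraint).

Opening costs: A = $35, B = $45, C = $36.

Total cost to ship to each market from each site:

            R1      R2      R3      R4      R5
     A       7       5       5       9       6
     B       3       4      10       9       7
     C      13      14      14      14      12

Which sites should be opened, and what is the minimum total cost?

Open A only; minimum total cost 67.

For any fixed open set, each market goes to its cheapest open site; total = fixed + service.
{A}: R1→A 7, R2→A 5, R3→A 5, R4→A 9, R5→A 6. Service 32; fixed 35; total 67.
{B}: service 33 + fixed 45 = 78
{A, C}: service 32 + fixed 71 = 103
{A, B, C}: service 27 + fixed 116 = 143
No other subset beats 67.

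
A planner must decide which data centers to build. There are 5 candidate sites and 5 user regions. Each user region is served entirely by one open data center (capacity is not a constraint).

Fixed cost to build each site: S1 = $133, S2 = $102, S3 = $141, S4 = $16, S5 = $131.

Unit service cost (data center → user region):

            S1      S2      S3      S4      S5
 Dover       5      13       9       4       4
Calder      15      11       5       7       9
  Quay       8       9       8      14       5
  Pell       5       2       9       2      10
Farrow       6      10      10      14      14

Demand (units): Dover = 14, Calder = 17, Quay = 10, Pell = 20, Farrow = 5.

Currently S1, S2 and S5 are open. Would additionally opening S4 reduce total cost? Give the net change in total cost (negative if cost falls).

Current service cost with {S1, S2, S5}: 329.
Adding S4: each user region re-picks its cheapest; new service cost 295, saving 34.
Extra fixed cost: 16. Net change = 16 − 34 = -18.
(Totals: 695 → 677.)

Yes — net change −18 (cost falls by 18).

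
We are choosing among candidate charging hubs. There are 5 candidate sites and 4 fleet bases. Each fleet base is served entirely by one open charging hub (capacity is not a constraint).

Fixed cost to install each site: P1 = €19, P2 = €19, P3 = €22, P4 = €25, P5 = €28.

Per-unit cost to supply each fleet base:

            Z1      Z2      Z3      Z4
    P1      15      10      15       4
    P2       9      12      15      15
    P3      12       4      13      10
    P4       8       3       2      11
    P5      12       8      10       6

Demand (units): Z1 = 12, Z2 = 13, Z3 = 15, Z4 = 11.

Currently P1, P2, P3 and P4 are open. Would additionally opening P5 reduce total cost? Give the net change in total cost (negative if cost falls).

No — net change +28 (cost rises by 28).

Current service cost with {P1, P2, P3, P4}: 209.
Adding P5: each fleet base re-picks its cheapest; new service cost 209, saving 0.
Extra fixed cost: 28. Net change = 28 − 0 = 28.
(Totals: 294 → 322.)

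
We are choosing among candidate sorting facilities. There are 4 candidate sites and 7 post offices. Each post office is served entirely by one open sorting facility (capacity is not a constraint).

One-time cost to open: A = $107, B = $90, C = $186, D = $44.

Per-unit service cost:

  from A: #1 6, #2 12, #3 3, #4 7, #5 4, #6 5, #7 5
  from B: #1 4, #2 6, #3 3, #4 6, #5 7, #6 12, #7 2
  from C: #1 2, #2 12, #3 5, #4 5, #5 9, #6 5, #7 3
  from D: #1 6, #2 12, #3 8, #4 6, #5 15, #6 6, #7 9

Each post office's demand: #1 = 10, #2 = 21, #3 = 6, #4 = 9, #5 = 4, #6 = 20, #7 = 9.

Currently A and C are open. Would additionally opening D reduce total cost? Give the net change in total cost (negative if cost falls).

No — net change +44 (cost rises by 44).

Current service cost with {A, C}: 478.
Adding D: each post office re-picks its cheapest; new service cost 478, saving 0.
Extra fixed cost: 44. Net change = 44 − 0 = 44.
(Totals: 771 → 815.)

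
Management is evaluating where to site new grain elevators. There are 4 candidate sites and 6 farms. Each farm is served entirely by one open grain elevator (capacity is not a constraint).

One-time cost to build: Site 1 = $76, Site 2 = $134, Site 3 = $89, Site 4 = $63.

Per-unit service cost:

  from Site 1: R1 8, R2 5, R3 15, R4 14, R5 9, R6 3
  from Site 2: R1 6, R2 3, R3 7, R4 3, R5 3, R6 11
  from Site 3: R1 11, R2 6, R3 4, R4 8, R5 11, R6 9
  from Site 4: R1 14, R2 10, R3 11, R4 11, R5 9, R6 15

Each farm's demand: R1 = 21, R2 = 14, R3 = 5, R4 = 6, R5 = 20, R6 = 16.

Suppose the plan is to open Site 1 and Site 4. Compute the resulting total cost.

Total cost: 726

Each farm is assigned to its cheapest site among the open ones.
{Site 1, Site 4}: R1→Site 1 8·21=168, R2→Site 1 5·14=70, R3→Site 4 11·5=55, R4→Site 4 11·6=66, R5→Site 1 9·20=180, R6→Site 1 3·16=48. Service 587; fixed 139; total 726.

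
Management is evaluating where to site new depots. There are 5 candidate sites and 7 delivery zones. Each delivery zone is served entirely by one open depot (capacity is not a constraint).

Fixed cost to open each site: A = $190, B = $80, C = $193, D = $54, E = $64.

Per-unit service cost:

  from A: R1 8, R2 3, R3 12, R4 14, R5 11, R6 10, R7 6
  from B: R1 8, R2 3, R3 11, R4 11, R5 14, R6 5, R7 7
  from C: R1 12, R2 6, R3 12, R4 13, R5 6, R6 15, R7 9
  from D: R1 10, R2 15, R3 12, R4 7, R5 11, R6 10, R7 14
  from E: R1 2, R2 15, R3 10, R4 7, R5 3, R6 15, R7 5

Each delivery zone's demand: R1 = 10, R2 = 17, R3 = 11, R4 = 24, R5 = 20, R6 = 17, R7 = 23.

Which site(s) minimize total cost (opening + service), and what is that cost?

For any fixed open set, each delivery zone goes to its cheapest open site; total = fixed + service.
{B, E}: R1→E 2·10=20, R2→B 3·17=51, R3→E 10·11=110, R4→E 7·24=168, R5→E 3·20=60, R6→B 5·17=85, R7→E 5·23=115. Service 609; fixed 144; total 753.
{B, D, E}: service 609 + fixed 198 = 807
{A, B, E}: service 609 + fixed 334 = 943
{A, B, C, D, E}: R1→E 2·10=20, R2→A 3·17=51, R3→E 10·11=110, R4→D 7·24=168, R5→E 3·20=60, R6→B 5·17=85, R7→E 5·23=115. Service 609; fixed 581; total 1190.
No other subset beats 753.

Open B and E; minimum total cost 753.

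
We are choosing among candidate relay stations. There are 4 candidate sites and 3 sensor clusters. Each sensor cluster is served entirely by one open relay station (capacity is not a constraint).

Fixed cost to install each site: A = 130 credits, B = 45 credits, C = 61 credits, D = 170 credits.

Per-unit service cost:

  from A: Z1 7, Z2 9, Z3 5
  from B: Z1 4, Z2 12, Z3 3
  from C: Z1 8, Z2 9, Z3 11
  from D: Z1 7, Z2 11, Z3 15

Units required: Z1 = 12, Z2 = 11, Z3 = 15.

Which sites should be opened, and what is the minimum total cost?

Open B only; minimum total cost 270.

For any fixed open set, each sensor cluster goes to its cheapest open site; total = fixed + service.
{B}: Z1→B 4·12=48, Z2→B 12·11=132, Z3→B 3·15=45. Service 225; fixed 45; total 270.
{B, C}: service 192 + fixed 106 = 298
{A, B}: Z1→B 4·12=48, Z2→A 9·11=99, Z3→B 3·15=45. Service 192; fixed 175; total 367.
{A, B, C, D}: service 192 + fixed 406 = 598
No other subset beats 270.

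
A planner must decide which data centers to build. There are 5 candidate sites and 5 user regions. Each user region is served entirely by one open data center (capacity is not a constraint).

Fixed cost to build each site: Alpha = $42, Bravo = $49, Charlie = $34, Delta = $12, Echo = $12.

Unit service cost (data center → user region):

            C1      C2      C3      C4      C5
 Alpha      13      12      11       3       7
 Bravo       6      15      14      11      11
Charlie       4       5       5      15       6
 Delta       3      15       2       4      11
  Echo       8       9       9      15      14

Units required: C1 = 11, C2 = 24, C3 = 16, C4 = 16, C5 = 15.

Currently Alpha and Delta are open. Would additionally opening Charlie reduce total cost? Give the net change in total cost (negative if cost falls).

Yes — net change −149 (cost falls by 149).

Current service cost with {Alpha, Delta}: 506.
Adding Charlie: each user region re-picks its cheapest; new service cost 323, saving 183.
Extra fixed cost: 34. Net change = 34 − 183 = -149.
(Totals: 560 → 411.)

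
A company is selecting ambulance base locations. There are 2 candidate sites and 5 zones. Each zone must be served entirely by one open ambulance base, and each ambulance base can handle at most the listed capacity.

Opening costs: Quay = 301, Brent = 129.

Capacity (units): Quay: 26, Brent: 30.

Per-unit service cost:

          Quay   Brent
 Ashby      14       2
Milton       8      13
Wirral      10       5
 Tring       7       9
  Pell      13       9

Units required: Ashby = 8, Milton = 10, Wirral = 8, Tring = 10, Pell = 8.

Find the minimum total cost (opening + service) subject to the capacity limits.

Minimum total cost: 708

Open {Quay, Brent}: Ashby→Brent 2·8=16, Milton→Quay 8·10=80, Wirral→Brent 5·8=40, Tring→Quay 7·10=70, Pell→Brent 9·8=72.
Loads: Quay carries 20/26, Brent carries 24/30. Service 278; fixed 430; total 708.
Next best feasible plan costs 760.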